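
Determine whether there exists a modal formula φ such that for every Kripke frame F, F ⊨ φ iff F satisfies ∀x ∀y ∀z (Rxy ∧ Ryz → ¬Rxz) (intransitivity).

No

Modal frame validity is preserved under surjective bounded morphisms.
The 5-cycle (worlds a,b,c,d,e with a→b→c→d→e→a) is intransitive. Mapping every world to a single reflexive point • is a surjective bounded morphism; the reflexive point is not intransitive (R••∧R•• but R••).
Hence intransitivity is not modally definable.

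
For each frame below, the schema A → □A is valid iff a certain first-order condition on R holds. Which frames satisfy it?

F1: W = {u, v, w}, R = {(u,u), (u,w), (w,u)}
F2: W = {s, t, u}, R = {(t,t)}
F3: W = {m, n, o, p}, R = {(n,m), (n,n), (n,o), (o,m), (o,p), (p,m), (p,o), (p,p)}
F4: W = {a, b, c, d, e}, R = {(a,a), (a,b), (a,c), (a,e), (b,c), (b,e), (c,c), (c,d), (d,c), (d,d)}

F2

Frame correspondent (Sahlqvist): ∀x ∀z (xRz → ∃w (x = w ∧ z = w)) — i.e. a generalized confluence (Geach) condition.
F1: fails — uRw but u ≠ w.
F2: holds.
F3: fails — nRm but n ≠ m.
F4: fails — aRb but a ≠ b.
Valid on: F2.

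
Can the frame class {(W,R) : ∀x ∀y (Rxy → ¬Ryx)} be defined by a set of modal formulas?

If a class were modally definable it would be closed under surjective bounded morphisms (Goldblatt–Thomason).
The 5-cycle (worlds a,b,c,d,e with a→b→c→d→e→a) is asymmetric. Mapping every world to a single reflexive point • is a surjective bounded morphism, and the reflexive point is not asymmetric (R•• but asymmetry requires ¬R••).
So no modal formula (or set of formulas) defines exactly the asymmetric frames.

No — not modally definable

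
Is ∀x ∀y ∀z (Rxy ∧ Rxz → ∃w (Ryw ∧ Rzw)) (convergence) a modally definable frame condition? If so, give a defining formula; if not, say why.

Definable; ◇□q → □◇q defines it

Yes: it is convergence, defined by the .2 schema ◇□q → □◇q.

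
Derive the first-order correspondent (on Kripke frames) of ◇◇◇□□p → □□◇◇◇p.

∀x ∀y ∀z ((xR³y ∧ xR²z) → ∃w (yR²w ∧ zR³w))

This is a Sahlqvist (Geach-type) schema ◇^3□^2p → □^2◇^3p.
First-order correspondent: ∀x ∀y ∀z ((xR³y ∧ xR²z) → ∃w (yR²w ∧ zR³w)).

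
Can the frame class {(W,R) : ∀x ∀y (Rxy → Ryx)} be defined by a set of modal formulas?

The condition is symmetry. A defining modal formula is q → □◇q.

Yes, by q → □◇q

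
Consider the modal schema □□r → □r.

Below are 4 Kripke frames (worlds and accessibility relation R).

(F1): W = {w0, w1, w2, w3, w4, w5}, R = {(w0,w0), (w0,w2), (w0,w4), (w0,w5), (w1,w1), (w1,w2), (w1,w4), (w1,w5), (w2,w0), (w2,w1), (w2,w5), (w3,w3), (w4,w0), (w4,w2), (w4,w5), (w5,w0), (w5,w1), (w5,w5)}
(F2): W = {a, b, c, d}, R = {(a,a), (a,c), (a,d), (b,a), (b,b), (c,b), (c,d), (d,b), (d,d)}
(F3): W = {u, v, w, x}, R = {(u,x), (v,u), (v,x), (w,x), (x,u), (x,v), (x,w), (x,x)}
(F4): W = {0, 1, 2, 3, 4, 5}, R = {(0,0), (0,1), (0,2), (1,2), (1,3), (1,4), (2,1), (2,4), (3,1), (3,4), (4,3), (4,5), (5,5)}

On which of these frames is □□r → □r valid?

(F1), (F2), (F3)

This is the axiom for density; its first-order frame correspondent is ∀x ∀y (Rxy → ∃z (Rxz ∧ Rzy)).
(F1): holds.
(F2): holds.
(F3): holds.
(F4): fails — R12 but no z with R1z and Rz2.
Valid on: (F1), (F2), (F3).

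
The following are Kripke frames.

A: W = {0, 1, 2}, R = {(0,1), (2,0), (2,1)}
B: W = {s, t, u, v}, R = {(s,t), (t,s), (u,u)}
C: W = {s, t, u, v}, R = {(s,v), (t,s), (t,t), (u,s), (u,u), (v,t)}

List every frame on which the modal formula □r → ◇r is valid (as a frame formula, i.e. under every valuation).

Frame correspondent (Sahlqvist): ∀x ∃y Rxy — i.e. seriality.
A: fails — world 1 has no successor.
B: fails — world v has no successor.
C: satisfies the condition.
Valid on: C.

C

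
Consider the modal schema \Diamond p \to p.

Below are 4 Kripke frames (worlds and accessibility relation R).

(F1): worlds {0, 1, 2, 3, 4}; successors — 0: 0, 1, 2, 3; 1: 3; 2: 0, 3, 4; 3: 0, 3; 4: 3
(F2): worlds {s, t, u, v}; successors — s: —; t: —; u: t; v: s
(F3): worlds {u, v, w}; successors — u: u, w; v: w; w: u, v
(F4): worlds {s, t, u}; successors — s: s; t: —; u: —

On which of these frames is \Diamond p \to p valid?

(F4)

Frame correspondent (Sahlqvist): \forall x \forall y (xRy \to \exists w (y = w \wedge x = w)) — i.e. a generalized confluence (Geach) condition.
(F1): fails — 0R1 but 1 ≠ 0.
(F2): fails — uRt but t ≠ u.
(F3): fails — uRw but w ≠ u.
(F4): ✓.
Valid on: (F4).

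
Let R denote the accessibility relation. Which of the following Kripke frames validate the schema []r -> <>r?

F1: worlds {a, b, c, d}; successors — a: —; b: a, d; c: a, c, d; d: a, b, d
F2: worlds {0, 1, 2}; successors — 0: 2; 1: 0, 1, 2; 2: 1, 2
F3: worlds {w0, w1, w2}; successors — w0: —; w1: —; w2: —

Frame correspondent (Sahlqvist): forall x exists y Rxy — i.e. seriality.
F1: fails — world a has no successor.
F2: condition met.
F3: fails — world w0 has no successor.

F2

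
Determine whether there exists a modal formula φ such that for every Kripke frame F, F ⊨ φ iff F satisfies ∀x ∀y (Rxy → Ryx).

Yes — defined by p → □◇p

This is a Sahlqvist condition; the B axiom p → □◇p defines it.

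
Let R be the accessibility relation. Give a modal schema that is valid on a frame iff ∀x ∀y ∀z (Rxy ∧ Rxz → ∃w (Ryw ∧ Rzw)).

◇□s → □◇s

A defining formula is ◇□s → □◇s (the .2 axiom).
Suppose ◇□s→□◇s is valid. Take Rxy, Rxz and set V(s)={w : Ryw}. Then □s at y so ◇□s at x, so □◇s at x, so ◇s at z, giving w with Rzw and Ryw.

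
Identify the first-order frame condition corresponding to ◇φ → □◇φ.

The Euclidean property

Suppose ◇φ→□◇φ is valid. Take Rxy, Rxz and set V(φ)={y}. Then ◇φ at x, so □◇φ at x, so ◇φ at z, so some w with Rzw has φ; w=y, i.e. Rzy. By symmetry of the argument, Ryz.
Conversely, on a frame with the Euclidean property the schema holds at every world under every valuation.
So the correspondent is the Euclidean property.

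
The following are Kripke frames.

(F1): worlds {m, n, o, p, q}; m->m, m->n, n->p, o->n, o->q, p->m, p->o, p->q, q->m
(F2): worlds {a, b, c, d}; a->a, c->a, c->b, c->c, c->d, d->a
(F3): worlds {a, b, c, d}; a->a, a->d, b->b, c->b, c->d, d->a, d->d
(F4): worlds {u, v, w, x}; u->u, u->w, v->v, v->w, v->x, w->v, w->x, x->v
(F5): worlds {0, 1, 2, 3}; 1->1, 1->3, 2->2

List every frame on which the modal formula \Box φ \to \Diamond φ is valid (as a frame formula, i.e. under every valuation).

(F1), (F3), (F4)

This is the axiom for seriality; its first-order frame correspondent is \forall x \exists y Rxy.
(F1): satisfies the condition.
(F2): fails — world b has no successor.
(F3): satisfies the condition.
(F4): satisfies the condition.
(F5): fails — world 0 has no successor.
Valid on: (F1), (F3), (F4).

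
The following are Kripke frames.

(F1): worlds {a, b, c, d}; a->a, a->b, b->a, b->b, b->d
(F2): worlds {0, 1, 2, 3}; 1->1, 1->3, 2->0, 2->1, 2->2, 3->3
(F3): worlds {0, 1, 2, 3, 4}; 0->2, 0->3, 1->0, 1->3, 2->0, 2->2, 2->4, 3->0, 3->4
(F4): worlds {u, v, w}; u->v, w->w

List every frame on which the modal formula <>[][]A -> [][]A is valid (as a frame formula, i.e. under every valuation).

The schema corresponds to a generalized confluence (Geach) condition: forall x forall y forall z ((xRy & x R^2 z) -> exists w (y R^2 w & z = w)).
(F1): fails — bRd, bR²a but no w with dR²w and a=w.
(F2): fails — 1R3, 1R²1 but no w with 3R²w and 1=w.
(F3): fails — 0R3, 0R²0 but no w with 3R²w and 0=w.
(F4): satisfies the condition.

(F4)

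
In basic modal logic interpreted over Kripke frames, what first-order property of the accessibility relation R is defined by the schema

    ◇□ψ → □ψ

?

Replacing ψ by ¬ψ and contraposing gives the equivalent schema ◇ψ → □◇ψ.
Suppose ◇ψ→□◇ψ is valid. Take Rxy, Rxz and set V(ψ)={y}. Then ◇ψ at x, so □◇ψ at x, so ◇ψ at z, so some w with Rzw has ψ; w=y, i.e. Rzy. By symmetry of the argument, Ryz.

The Euclidean property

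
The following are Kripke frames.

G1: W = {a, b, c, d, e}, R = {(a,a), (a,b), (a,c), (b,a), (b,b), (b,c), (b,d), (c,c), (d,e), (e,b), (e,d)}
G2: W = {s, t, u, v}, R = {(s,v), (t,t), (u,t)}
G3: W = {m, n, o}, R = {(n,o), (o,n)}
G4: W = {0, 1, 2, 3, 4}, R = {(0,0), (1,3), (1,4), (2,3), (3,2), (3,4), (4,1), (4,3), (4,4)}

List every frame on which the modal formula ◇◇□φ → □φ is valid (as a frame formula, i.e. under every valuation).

Frame correspondent (Sahlqvist): ∀x ∀y ∀z ((xR²y ∧ xRz) → ∃w (yRw ∧ z = w)) — i.e. a generalized confluence (Geach) condition.
G1: fails — aR²c, aRa but no w with cRw and a=w.
G2: condition met.
G3: condition met.
G4: fails — 1R²2, 1R4 but no w with 2Rw and 4=w.

G2, G3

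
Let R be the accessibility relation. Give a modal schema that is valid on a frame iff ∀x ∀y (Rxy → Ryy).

The condition is shift-reflexivity. The T□ schema □(□r → r) defines it.
Suppose □(□r→r) is valid. Take Rxy and set V(r)={w : Ryw}. Then at y, □r holds; since □(□r→r) at x, □r→r at y, so r at y, i.e. Ryy.

□(□r → r)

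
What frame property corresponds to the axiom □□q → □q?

Suppose □□q→□q is valid. Take Rxy and set V(q)={w : xR²w}. Then □□q at x, so □q at x, so q at y, i.e. ∃z(Rxz∧Rzy).

density: ∀x ∀y (Rxy → ∃z (Rxz ∧ Rzy))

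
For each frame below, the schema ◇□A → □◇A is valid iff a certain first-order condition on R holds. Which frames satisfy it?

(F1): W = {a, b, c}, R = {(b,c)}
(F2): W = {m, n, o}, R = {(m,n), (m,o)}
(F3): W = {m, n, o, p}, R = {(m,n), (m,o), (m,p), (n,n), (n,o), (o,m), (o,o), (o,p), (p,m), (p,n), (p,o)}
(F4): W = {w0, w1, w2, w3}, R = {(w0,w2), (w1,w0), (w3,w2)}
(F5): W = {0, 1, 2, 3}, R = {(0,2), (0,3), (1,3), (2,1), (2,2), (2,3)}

This is the axiom for convergence; its first-order frame correspondent is ∀x ∀y ∀z (Rxy ∧ Rxz → ∃w (Ryw ∧ Rzw)).
(F1): fails — Rbc and Rbc but c and c have no common successor.
(F2): fails — Rmo and Rmo but o and o have no common successor.
(F3): holds.
(F4): fails — Rw0w2 and Rw0w2 but w2 and w2 have no common successor.
(F5): fails — R02 and R03 but 2 and 3 have no common successor.
Valid on: (F3).

(F3)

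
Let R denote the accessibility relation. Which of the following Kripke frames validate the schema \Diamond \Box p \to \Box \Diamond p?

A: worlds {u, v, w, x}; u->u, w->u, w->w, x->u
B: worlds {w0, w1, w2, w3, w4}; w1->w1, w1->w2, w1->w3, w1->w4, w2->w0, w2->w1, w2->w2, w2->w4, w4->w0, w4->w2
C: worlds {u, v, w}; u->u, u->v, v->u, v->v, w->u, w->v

A, C

This is the axiom for convergence; its first-order frame correspondent is \forall x \forall y \forall z (Rxy \wedge Rxz \to \exists w (Ryw \wedge Rzw)).
A: satisfies the condition.
B: fails — Rw1w2 and Rw1w3 but w2 and w3 have no common successor.
C: satisfies the condition.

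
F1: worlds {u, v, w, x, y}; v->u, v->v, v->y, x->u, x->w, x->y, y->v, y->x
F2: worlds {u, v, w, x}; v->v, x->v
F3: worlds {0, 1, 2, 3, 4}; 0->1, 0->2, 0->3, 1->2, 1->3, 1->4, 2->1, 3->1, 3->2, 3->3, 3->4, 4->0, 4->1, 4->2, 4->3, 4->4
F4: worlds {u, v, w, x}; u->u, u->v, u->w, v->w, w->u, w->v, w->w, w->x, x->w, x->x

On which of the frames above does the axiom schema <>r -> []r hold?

This is the axiom for partial functionality; its first-order frame correspondent is forall x forall y forall z (Rxy & Rxz -> y = z).
F1: fails — v sees both u and v.
F2: satisfies the condition.
F3: fails — 0 sees both 1 and 2.
F4: fails — u sees both u and v.

F2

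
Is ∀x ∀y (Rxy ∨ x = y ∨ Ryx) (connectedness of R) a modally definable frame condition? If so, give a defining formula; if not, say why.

No

If a class were modally definable it would be closed under disjoint unions (Goldblatt–Thomason).
Take 4 disjoint single-world reflexive frames: each is trivially connected, but their disjoint union has 4 worlds with no edge between distinct components, so it is not connected.
So no modal formula (or set of formulas) defines exactly the connected frames.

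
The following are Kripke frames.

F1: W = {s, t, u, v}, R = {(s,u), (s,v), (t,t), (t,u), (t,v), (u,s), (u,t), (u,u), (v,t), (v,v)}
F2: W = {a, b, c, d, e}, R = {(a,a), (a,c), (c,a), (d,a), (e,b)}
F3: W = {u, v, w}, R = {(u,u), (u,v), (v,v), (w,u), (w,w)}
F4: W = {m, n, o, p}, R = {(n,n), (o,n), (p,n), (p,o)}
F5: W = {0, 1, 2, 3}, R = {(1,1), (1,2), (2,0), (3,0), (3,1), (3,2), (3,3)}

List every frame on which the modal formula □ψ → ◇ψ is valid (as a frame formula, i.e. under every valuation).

The schema corresponds to seriality: ∀x ∃y Rxy.
F1: satisfies the condition.
F2: fails — world b has no successor.
F3: satisfies the condition.
F4: fails — world m has no successor.
F5: fails — world 0 has no successor.
Valid on: F1, F3.

F1, F3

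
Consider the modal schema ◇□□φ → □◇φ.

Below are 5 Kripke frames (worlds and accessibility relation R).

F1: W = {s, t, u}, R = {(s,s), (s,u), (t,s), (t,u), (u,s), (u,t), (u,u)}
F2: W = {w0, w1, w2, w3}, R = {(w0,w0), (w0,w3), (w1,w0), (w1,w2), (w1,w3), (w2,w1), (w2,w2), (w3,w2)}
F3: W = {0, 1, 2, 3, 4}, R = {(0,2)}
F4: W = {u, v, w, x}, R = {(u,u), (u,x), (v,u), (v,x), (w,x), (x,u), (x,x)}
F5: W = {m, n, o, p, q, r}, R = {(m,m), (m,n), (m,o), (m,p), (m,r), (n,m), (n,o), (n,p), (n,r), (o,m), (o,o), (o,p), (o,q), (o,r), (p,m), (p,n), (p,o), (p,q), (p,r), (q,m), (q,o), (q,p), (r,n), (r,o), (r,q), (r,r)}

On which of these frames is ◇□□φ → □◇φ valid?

Frame correspondent (Sahlqvist): ∀x ∀y ∀z ((xRy ∧ xRz) → ∃w (yR²w ∧ zRw)) — i.e. a generalized confluence (Geach) condition.
F1: satisfies the condition.
F2: fails — w0Rw3, w0Rw0 but no w with w3R²w and w0Rw.
F3: fails — 0R2, 0R2 but no w with 2R²w and 2Rw.
F4: satisfies the condition.
F5: satisfies the condition.

F1, F4, F5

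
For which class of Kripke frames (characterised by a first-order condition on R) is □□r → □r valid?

Density

Suppose □□r→□r is valid. Take Rxy and set V(r)={w : xR²w}. Then □□r at x, so □r at x, so r at y, i.e. ∃z(Rxz∧Rzy).
Conversely, any frame satisfying ∀x ∀y (Rxy → ∃z (Rxz ∧ Rzy)) validates the schema.
So the correspondent is density.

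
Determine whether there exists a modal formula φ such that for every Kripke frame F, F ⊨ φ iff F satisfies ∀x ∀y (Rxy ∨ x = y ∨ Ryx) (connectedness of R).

Not definable by any modal formula

Modal frame validity is preserved under disjoint unions.
Take 4 disjoint single-world reflexive frames: each is trivially connected, but their disjoint union has 4 worlds with no edge between distinct components, so it is not connected.
So the class is not modally definable.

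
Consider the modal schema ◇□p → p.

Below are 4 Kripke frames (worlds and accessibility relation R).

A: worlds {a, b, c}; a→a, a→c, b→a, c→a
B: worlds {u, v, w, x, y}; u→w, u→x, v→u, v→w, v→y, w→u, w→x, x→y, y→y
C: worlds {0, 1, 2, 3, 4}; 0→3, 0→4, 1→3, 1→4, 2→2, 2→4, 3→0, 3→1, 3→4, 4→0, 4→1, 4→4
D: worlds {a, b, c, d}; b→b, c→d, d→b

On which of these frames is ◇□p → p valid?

Frame correspondent (Sahlqvist): ∀x ∀y (xRy → ∃w (yRw ∧ x = w)) — i.e. a generalized confluence (Geach) condition.
A: fails — bRa but no w with aRw and b=w.
B: fails — uRx but no t with xRt and u=t.
C: fails — 2R4 but no w with 4Rw and 2=w.
D: fails — cRd but no w with dRw and c=w.

none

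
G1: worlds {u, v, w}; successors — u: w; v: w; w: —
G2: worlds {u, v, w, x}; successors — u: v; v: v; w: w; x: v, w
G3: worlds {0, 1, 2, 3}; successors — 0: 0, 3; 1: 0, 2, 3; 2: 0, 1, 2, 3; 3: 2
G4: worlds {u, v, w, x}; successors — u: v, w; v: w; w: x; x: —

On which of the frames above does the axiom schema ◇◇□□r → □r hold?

G1

Frame correspondent (Sahlqvist): ∀x ∀y ∀z ((xR²y ∧ xRz) → ∃w (yR²w ∧ z = w)) — i.e. a generalized confluence (Geach) condition.
G1: satisfies the condition.
G2: fails — xR²v, xRw but no t with vR²t and w=t.
G3: fails — 2R²0, 2R1 but no w with 0R²w and 1=w.
G4: fails — uR²w, uRv but no t with wR²t and v=t.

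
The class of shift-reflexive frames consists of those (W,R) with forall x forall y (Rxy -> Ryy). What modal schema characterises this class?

□(□ψ → ψ)

This is shift-reflexivity; the standard corresponding axiom is T□: □(□ψ → ψ).
Suppose □(□ψ→ψ) is valid. Take Rxy and set V(ψ)={w : Ryw}. Then at y, □ψ holds; since □(□ψ→ψ) at x, □ψ→ψ at y, so ψ at y, i.e. Ryy.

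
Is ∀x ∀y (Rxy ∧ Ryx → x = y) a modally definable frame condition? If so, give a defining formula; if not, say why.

Not definable by any modal formula

Any modally definable frame class is closed under surjective bounded morphisms.
The 6-cycle (worlds 0,1,2,3,4,5 with 0→1→2→3→4→5→0) is antisymmetric. Sending even-indexed worlds to a and odd-indexed worlds to b is a surjective bounded morphism onto the two-world frame with a↔b, which is not antisymmetric.
So the class is not modally definable.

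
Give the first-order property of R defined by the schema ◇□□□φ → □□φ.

This is a Sahlqvist (Geach-type) schema ◇^1□^3φ → □^2◇^0φ.
First-order correspondent: ∀x ∀y ∀z ((xRy ∧ xR²z) → ∃w (yR³w ∧ z = w)).

∀x ∀y ∀z ((xRy ∧ xR²z) → ∃w (yR³w ∧ z = w))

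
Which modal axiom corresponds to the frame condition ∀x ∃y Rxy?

□r → ◇r

The condition is seriality. The D schema □r → ◇r defines it.
Suppose □r→◇r is valid. At any x set V(r)=W. Then □r at x, so ◇r at x, so x has a successor.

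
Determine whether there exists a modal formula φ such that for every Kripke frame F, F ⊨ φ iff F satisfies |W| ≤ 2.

Modal frame validity is preserved under disjoint unions.
Any modal formula valid on each of 3 disjoint one-world frames is valid on their disjoint union (validity is preserved under disjoint unions). Each one-world frame has |W|=1≤2, but the union has |W|=3.
So no modal formula (or set of formulas) defines exactly the |W|≤2 frames.

Not definable by any modal formula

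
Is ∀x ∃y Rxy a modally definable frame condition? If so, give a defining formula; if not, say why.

This is a Sahlqvist condition; the D axiom □r → ◇r defines it.
Suppose □r→◇r is valid. At any x set V(r)=W. Then □r at x, so ◇r at x, so x has a successor.

Yes — defined by □r → ◇r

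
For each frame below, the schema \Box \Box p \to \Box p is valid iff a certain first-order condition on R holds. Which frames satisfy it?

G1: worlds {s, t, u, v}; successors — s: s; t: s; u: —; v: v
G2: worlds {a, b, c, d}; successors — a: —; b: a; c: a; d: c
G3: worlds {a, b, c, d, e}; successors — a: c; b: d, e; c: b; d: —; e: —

Frame correspondent (Sahlqvist): \forall x \forall y (Rxy \to \exists z (Rxz \wedge Rzy)) — i.e. density.
G1: condition met.
G2: fails — Rca but no z with Rcz and Rza.
G3: fails — Rac but no z with Raz and Rzc.

G1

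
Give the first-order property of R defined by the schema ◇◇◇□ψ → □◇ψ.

∀x ∀y ∀z ((xR³y ∧ xRz) → ∃w (yRw ∧ zRw))

This is a Sahlqvist (Geach-type) schema ◇^3□^1ψ → □^1◇^1ψ.
First-order correspondent: ∀x ∀y ∀z ((xR³y ∧ xRz) → ∃w (yRw ∧ zRw)).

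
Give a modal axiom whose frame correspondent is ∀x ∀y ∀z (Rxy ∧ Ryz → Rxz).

The condition is transitivity. The 4 schema □r → □□r defines it.
Suppose □r→□□r is valid. Take Rxy, Ryz and set V(r)={w : Rxw}. Then □r at x, so □□r at x, so □r at y, so r at z, i.e. Rxz.

□r → □□r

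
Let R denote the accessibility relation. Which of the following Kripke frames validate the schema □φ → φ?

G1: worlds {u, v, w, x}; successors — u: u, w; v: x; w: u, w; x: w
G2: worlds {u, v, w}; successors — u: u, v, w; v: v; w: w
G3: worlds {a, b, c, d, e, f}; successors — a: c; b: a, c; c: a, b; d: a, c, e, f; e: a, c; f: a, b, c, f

G2

Frame correspondent (Sahlqvist): ∀x Rxx — i.e. reflexivity.
G1: fails — world v does not see itself.
G2: satisfies the condition.
G3: fails — world a does not see itself.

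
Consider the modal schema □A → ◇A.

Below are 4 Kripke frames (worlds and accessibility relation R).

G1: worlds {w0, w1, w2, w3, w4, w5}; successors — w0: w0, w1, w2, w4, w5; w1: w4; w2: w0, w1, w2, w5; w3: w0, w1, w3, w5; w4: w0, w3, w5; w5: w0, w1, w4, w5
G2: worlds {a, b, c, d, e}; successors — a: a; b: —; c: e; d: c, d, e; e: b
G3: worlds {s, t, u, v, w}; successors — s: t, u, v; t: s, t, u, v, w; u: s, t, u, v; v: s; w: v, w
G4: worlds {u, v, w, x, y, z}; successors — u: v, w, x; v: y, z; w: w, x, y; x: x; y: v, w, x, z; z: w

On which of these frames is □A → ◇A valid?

This is the axiom for seriality; its first-order frame correspondent is ∀x ∃y Rxy.
G1: satisfies the condition.
G2: fails — world b has no successor.
G3: satisfies the condition.
G4: satisfies the condition.
Valid on: G1, G3, G4.

G1, G3, G4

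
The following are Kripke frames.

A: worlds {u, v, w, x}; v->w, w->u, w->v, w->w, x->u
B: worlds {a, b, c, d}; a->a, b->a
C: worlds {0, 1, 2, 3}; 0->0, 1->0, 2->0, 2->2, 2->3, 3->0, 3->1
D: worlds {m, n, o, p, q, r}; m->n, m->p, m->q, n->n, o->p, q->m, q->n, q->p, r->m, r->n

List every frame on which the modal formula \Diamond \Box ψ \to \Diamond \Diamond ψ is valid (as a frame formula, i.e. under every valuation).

Frame correspondent (Sahlqvist): \forall x \forall y (xRy \to \exists w (yRw \wedge x R^2 w)) — i.e. a generalized confluence (Geach) condition.
A: fails — wRu but no t with uRt and wR²t.
B: condition met.
C: condition met.
D: fails — mRp but no w with pRw and mR²w.
Valid on: B, C.

B, C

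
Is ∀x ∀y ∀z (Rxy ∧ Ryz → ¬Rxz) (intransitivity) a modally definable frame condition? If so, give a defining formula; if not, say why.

Any modally definable frame class is closed under surjective bounded morphisms.
The 5-cycle (worlds s,t,u,v,w with s→t→u→v→w→s) is intransitive. Mapping every world to a single reflexive point • is a surjective bounded morphism; the reflexive point is not intransitive (R••∧R•• but R••).
Hence intransitivity is not modally definable.

Not definable by any modal formula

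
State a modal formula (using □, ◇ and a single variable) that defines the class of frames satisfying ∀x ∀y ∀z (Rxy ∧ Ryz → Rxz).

□s → □□s

The condition is transitivity. The 4 schema □s → □□s defines it.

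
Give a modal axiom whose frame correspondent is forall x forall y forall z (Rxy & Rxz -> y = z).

◇s → □s

The condition is partial functionality. The CD schema ◇s → □s defines it.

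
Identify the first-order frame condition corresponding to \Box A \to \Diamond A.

seriality: \forall x \exists y Rxy

This is the D axiom.
It corresponds to seriality: \forall x \exists y Rxy.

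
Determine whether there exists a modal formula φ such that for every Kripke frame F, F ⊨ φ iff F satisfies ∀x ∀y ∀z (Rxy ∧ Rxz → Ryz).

The condition is the Euclidean property. A defining modal formula is ◇p → □◇p.

Yes — defined by ◇p → □◇p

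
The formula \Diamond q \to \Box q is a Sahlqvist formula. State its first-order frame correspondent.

partial functionality: \forall x \forall y \forall z (Rxy \wedge Rxz \to y = z)

This is the CD axiom.
It corresponds to partial functionality: \forall x \forall y \forall z (Rxy \wedge Rxz \to y = z).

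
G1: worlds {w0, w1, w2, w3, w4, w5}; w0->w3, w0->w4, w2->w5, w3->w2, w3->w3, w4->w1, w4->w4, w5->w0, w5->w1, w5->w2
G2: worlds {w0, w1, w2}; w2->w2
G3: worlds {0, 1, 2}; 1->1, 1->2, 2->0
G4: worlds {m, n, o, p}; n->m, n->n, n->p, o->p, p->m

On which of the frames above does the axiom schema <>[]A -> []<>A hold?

Frame correspondent (Sahlqvist): forall x forall y forall z (Rxy & Rxz -> exists w (Ryw & Rzw)) — i.e. convergence.
G1: fails — Rw0w4 and Rw0w3 but w4 and w3 have no common successor.
G2: ✓.
G3: fails — R12 and R11 but 2 and 1 have no common successor.
G4: fails — Rnn and Rnm but n and m have no common successor.
Valid on: G2.

G2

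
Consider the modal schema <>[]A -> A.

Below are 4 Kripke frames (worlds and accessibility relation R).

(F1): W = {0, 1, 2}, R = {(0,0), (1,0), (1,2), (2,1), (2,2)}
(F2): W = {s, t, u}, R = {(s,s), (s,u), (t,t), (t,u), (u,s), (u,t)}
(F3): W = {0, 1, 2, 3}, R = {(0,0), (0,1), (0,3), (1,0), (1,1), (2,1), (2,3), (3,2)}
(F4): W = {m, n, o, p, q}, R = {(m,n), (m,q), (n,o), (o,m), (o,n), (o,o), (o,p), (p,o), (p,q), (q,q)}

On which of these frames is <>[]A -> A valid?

(F2)

This is the axiom for symmetry; its first-order frame correspondent is forall x forall y (Rxy -> Ryx).
(F1): fails — R10 but not R01.
(F2): ✓.
(F3): fails — R21 but not R12.
(F4): fails — Rom but not Rmo.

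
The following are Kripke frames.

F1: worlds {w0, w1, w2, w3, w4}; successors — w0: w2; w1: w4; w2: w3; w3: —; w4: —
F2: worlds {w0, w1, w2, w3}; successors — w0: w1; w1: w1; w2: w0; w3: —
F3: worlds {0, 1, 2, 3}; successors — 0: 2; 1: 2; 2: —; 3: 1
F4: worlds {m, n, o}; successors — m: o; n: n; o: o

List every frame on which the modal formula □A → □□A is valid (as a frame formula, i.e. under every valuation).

F4

This is the axiom for transitivity; its first-order frame correspondent is ∀x ∀y ∀z (Rxy ∧ Ryz → Rxz).
F1: fails — Rw0w2 and Rw2w3 but not Rw0w3.
F2: fails — Rw2w0 and Rw0w1 but not Rw2w1.
F3: fails — R31 and R12 but not R32.
F4: ✓.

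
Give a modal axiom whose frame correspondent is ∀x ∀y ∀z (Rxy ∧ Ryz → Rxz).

This is transitivity; the standard corresponding axiom is 4: □s → □□s.
Suppose □s→□□s is valid. Take Rxy, Ryz and set V(s)={w : Rxw}. Then □s at x, so □□s at x, so □s at y, so s at z, i.e. Rxz.

□s → □□s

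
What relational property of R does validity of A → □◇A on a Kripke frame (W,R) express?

Suppose A→□◇A is valid. Take Rxy and set V(A)={x}. Then A at x, so □◇A at x, so ◇A at y, so some z with Ryz has A; z=x, i.e. Ryx.
Conversely, any frame satisfying ∀x ∀y (Rxy → Ryx) validates the schema.
Frame condition: ∀x ∀y (Rxy → Ryx).

symmetry: ∀x ∀y (Rxy → Ryx)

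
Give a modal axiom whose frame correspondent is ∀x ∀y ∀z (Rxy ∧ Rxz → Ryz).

◇q → □◇q

This is the Euclidean property; the standard corresponding axiom is 5: ◇q → □◇q.
Suppose ◇q→□◇q is valid. Take Rxy, Rxz and set V(q)={y}. Then ◇q at x, so □◇q at x, so ◇q at z, so some w with Rzw has q; w=y, i.e. Rzy. By symmetry of the argument, Ryz.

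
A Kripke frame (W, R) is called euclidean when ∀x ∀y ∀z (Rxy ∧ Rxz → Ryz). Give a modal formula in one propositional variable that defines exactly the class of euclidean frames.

◇p → □◇p

This is the Euclidean property; the standard corresponding axiom is 5: ◇p → □◇p.
Suppose ◇p→□◇p is valid. Take Rxy, Rxz and set V(p)={y}. Then ◇p at x, so □◇p at x, so ◇p at z, so some w with Rzw has p; w=y, i.e. Rzy. By symmetry of the argument, Ryz.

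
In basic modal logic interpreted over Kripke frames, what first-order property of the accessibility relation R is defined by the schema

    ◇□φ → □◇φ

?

Suppose ◇□φ→□◇φ is valid. Take Rxy, Rxz and set V(φ)={w : Ryw}. Then □φ at y so ◇□φ at x, so □◇φ at x, so ◇φ at z, giving w with Rzw and Ryw.
The converse is a direct semantic check.
Frame condition: ∀x ∀y ∀z (Rxy ∧ Rxz → ∃w (Ryw ∧ Rzw)).

convergence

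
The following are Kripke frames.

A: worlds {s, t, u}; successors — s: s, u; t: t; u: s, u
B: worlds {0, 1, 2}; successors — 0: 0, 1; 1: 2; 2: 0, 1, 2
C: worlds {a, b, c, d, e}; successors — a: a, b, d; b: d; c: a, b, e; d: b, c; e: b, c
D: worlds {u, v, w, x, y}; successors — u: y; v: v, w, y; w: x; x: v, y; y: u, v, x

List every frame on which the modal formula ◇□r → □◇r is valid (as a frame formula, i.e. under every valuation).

A

The schema corresponds to convergence: ∀x ∀y ∀z (Rxy ∧ Rxz → ∃w (Ryw ∧ Rzw)).
A: condition met.
B: fails — R00 and R01 but 0 and 1 have no common successor.
C: fails — Rab and Rad but b and d have no common successor.
D: fails — Rvv and Rvw but v and w have no common successor.
Valid on: A.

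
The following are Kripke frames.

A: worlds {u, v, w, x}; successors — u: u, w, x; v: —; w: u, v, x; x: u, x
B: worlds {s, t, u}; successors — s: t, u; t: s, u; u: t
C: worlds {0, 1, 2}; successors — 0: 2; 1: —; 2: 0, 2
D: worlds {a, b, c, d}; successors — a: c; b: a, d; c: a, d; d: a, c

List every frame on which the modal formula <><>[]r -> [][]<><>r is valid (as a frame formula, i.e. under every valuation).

C

Frame correspondent (Sahlqvist): forall x forall y forall z ((x R^2 y & x R^2 z) -> exists w (yRw & z R^2 w)) — i.e. a generalized confluence (Geach) condition.
A: fails — uR²u, uR²v but no t with uRt and vR²t.
B: fails — sR²u, sR²u but no w with uRw and uR²w.
C: ✓.
D: fails — aR²a, aR²a but no w with aRw and aR²w.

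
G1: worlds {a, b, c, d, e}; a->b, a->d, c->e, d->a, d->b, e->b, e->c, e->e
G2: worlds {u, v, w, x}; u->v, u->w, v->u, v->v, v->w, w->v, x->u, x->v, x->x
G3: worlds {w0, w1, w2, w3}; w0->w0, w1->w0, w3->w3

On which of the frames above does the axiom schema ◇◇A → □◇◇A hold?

Frame correspondent (Sahlqvist): ∀x ∀y ∀z ((xR²y ∧ xRz) → ∃w (y = w ∧ zR²w)) — i.e. a generalized confluence (Geach) condition.
G1: fails — aR²a, aRb but no w with a=w and bR²w.
G2: fails — xR²x, xRu but no t with x=t and uR²t.
G3: ✓.
Valid on: G3.

G3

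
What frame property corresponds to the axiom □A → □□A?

Transitivity

Suppose □A→□□A is valid. Take Rxy, Ryz and set V(A)={w : Rxw}. Then □A at x, so □□A at x, so □A at y, so A at z, i.e. Rxz.
The converse is a direct semantic check.
Frame condition: ∀x ∀y ∀z (Rxy ∧ Ryz → Rxz).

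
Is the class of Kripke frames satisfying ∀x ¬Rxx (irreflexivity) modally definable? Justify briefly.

If a class were modally definable it would be closed under surjective bounded morphisms (Goldblatt–Thomason).
The 3-cycle (worlds s,t,u with s→t→u→s) is irreflexive, and the map sending every world to a single reflexive point • is a surjective bounded morphism (forth: every edge maps to (•,•); back: every world has a successor). So any modal formula valid on the 3-cycle is also valid on the reflexive point, which is not irreflexive.
Hence irreflexivity is not modally definable.

Not definable by any modal formula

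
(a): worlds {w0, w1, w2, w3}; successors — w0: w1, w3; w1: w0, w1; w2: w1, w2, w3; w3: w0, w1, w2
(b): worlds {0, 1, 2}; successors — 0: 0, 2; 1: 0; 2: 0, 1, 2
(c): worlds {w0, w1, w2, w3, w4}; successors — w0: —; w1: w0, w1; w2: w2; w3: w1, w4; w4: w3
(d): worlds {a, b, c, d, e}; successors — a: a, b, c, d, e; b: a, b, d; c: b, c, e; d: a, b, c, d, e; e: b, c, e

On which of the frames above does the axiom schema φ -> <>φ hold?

(d)

The schema corresponds to reflexivity: forall x Rxx.
(a): fails — world w0 does not see itself.
(b): fails — world 1 does not see itself.
(c): fails — world w0 does not see itself.
(d): ✓.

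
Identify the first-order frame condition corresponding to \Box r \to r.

Suppose □r→r is valid. At any x set V(r)={w : Rxw}. Then □r holds at x, so r holds at x, i.e. Rxx.
The converse is a direct semantic check.
Frame condition: \forall x Rxx.

reflexivity: \forall x Rxx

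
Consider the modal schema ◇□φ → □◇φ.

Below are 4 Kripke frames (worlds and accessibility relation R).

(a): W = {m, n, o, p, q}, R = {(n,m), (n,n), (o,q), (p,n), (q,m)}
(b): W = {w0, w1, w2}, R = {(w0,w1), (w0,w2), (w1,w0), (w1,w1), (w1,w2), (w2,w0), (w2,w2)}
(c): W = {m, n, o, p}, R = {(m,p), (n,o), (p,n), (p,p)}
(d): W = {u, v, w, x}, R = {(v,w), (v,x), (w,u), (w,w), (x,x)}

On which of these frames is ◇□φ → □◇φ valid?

This is the axiom for convergence; its first-order frame correspondent is ∀x ∀y ∀z (Rxy ∧ Rxz → ∃w (Ryw ∧ Rzw)).
(a): fails — Rnn and Rnm but n and m have no common successor.
(b): condition met.
(c): fails — Rno and Rno but o and o have no common successor.
(d): fails — Rvw and Rvx but w and x have no common successor.
Valid on: (b).

(b)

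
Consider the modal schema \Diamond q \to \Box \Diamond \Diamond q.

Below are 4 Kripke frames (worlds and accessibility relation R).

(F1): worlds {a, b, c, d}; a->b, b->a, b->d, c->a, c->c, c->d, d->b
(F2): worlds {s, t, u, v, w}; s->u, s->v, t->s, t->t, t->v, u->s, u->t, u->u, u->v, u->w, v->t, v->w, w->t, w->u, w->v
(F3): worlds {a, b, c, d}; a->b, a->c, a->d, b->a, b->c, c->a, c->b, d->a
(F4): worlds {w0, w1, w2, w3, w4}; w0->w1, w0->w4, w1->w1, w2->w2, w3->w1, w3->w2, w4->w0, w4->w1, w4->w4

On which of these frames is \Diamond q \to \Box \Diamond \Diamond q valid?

(F3)

Frame correspondent (Sahlqvist): \forall x \forall y \forall z ((xRy \wedge xRz) \to \exists w (y = w \wedge z R^2 w)) — i.e. a generalized confluence (Geach) condition.
(F1): fails — cRc, cRa but no w with c=w and aR²w.
(F2): fails — uRw, uRv but no w* with w=w* and vR²w*.
(F3): condition met.
(F4): fails — w0Rw4, w0Rw1 but no w with w4=w and w1R²w.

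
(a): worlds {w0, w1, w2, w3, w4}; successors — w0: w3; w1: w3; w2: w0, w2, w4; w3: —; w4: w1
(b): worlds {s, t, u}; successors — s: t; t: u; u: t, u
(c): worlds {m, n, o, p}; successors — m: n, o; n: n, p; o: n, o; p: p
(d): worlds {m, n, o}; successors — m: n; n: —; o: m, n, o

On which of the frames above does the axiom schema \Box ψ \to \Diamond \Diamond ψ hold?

(c)

This is the axiom for a generalized confluence (Geach) condition; its first-order frame correspondent is \forall x \exists w (xRw \wedge x R^2 w).
(a): fails — at w0 but no w with w0Rw and w0R²w.
(b): fails — at s but no w with sRw and sR²w.
(c): ✓.
(d): fails — at m but no w with mRw and mR²w.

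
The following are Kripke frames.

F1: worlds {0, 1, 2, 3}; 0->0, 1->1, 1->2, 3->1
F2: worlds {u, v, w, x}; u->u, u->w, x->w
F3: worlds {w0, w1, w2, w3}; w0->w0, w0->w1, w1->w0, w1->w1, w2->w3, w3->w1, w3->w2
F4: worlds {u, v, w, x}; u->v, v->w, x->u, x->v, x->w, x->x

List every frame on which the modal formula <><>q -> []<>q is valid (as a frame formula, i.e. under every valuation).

none

Frame correspondent (Sahlqvist): forall x forall y forall z ((x R^2 y & xRz) -> exists w (y = w & zRw)) — i.e. a generalized confluence (Geach) condition.
F1: fails — 1R²1, 1R2 but no w with 1=w and 2Rw.
F2: fails — uR²u, uRw but no t with u=t and wRt.
F3: fails — w3R²w0, w3Rw2 but no w with w0=w and w2Rw.
F4: fails — xR²u, xRu but no t with u=t and uRt.
Valid on no frame.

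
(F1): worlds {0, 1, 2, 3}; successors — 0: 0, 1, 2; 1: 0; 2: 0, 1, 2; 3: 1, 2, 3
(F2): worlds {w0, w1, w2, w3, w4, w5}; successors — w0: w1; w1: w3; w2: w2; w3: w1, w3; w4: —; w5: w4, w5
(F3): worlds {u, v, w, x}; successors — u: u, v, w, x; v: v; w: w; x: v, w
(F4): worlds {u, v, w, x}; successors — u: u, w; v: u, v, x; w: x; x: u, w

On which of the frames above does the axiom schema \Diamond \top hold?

(F1), (F3), (F4)

This is the axiom for seriality; its first-order frame correspondent is \forall x \exists y Rxy.
(F1): ✓.
(F2): fails — world w4 has no successor.
(F3): ✓.
(F4): ✓.
Valid on: (F1), (F3), (F4).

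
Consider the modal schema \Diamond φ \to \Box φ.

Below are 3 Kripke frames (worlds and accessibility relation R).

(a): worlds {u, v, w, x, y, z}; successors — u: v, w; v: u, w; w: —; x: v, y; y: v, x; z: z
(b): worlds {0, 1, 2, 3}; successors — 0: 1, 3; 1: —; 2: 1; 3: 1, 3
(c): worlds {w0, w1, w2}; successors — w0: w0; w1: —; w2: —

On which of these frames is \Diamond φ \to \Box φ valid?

(c)

Frame correspondent (Sahlqvist): \forall x \forall y \forall z (Rxy \wedge Rxz \to y = z) — i.e. partial functionality.
(a): fails — u sees both v and w.
(b): fails — 0 sees both 1 and 3.
(c): holds.
Valid on: (c).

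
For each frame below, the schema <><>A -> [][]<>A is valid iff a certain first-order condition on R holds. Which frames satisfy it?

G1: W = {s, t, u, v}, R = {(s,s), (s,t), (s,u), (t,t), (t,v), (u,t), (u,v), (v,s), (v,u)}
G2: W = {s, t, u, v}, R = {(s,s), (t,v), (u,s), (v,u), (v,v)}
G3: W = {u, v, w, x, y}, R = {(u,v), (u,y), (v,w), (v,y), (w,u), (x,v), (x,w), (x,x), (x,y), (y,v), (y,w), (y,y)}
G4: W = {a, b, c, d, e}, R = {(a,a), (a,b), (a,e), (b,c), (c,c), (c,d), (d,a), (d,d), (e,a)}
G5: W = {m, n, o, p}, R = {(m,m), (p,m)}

G5

Frame correspondent (Sahlqvist): forall x forall y forall z ((x R^2 y & x R^2 z) -> exists w (y = w & zRw)) — i.e. a generalized confluence (Geach) condition.
G1: fails — sR²s, sR²t but no w with s=w and tRw.
G2: fails — tR²u, tR²u but no w with u=w and uRw.
G3: fails — uR²v, uR²v but no t with v=t and vRt.
G4: fails — aR²a, aR²b but no w with a=w and bRw.
G5: holds.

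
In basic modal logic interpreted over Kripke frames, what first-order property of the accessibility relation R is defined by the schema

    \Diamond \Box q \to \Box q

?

the Euclidean property

This is frame-equivalent to ◇q → □◇q (substitute ¬q for q and contrapose).
Suppose ◇q→□◇q is valid. Take Rxy, Rxz and set V(q)={y}. Then ◇q at x, so □◇q at x, so ◇q at z, so some w with Rzw has q; w=y, i.e. Rzy. By symmetry of the argument, Ryz.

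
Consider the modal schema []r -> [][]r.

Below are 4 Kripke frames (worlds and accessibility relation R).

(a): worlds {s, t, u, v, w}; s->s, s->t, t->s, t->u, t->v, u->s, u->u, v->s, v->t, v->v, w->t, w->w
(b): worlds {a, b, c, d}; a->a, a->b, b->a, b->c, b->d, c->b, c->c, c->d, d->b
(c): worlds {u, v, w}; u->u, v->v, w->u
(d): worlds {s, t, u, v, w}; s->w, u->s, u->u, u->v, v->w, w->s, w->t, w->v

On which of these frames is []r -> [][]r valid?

The schema corresponds to transitivity: forall x forall y forall z (Rxy & Ryz -> Rxz).
(a): fails — Rwt and Rtv but not Rwv.
(b): fails — Rbc and Rcb but not Rbb.
(c): ✓.
(d): fails — Ruv and Rvw but not Ruw.
Valid on: (c).

(c)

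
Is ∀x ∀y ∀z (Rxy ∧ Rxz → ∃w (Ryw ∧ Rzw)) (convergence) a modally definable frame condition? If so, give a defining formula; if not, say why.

This is a Sahlqvist condition; the .2 axiom ◇□p → □◇p defines it.
Suppose ◇□p→□◇p is valid. Take Rxy, Rxz and set V(p)={w : Ryw}. Then □p at y so ◇□p at x, so □◇p at x, so ◇p at z, giving w with Rzw and Ryw.

Yes — defined by ◇□p → □◇p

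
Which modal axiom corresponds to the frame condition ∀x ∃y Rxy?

□p → ◇p

This is seriality; the standard corresponding axiom is D: □p → ◇p.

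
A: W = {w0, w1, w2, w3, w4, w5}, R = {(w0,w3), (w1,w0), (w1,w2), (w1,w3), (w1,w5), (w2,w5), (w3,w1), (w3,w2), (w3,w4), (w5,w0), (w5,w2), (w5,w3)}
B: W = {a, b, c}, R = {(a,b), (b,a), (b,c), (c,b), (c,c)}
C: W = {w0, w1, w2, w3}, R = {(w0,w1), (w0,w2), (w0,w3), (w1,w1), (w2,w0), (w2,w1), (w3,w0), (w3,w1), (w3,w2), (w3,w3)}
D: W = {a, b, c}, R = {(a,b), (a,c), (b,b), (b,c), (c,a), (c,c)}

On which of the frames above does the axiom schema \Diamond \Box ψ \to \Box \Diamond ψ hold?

B, C, D

The schema corresponds to convergence: \forall x \forall y \forall z (Rxy \wedge Rxz \to \exists w (Ryw \wedge Rzw)).
A: fails — Rw1w5 and Rw1w2 but w5 and w2 have no common successor.
B: condition met.
C: condition met.
D: condition met.
Valid on: B, C, D.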